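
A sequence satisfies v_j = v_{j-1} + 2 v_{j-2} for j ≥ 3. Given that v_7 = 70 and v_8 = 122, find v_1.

7

Rearranging, v_{j-2} = (v_j - v_{j-1}) / 2.
v_6 = (122 - 70) / 2 = 52/2 = 26
v_5 = (70 - 26) / 2 = 44/2 = 22
v_4 = (26 - 22) / 2 = 4/2 = 2
v_3 = (22 - 2) / 2 = 20/2 = 10
v_2 = (2 - 10) / 2 = -8/2 = -4
v_1 = (10 - (-4)) / 2 = 14/2 = 7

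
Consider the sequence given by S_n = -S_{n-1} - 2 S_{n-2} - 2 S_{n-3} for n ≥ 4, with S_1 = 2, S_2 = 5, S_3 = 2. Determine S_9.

2

S_4 = -2 - 2·5 - 2·2 = -16
S_5 = -(-16) - 2·2 - 2·5 = 2
S_6 = -2 - 2·(-16) - 2·2 = 26
S_7 = -26 - 2·2 - 2·(-16) = 2
S_8 = -2 - 2·26 - 2·2 = -58
S_9 = -(-58) - 2·2 - 2·26 = 2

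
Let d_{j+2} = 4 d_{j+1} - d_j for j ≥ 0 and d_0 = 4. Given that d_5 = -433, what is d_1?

Let d_1 = w.
d_2 = -4 + 4w
d_3 = -16 + 15w
d_4 = -60 + 56w
d_5 = -224 + 209w
So -224 + 209w = -433, giving w = -1.

-1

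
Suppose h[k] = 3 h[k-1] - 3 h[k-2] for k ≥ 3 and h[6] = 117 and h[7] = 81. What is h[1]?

-3

Rearranging, h[k-2] = (h[k] - 3 h[k-1]) / -3.
h[5] = (81 - 3(117)) / -3 = -270/-3 = 90
h[4] = (117 - 3(90)) / -3 = -153/-3 = 51
h[3] = (90 - 3(51)) / -3 = -63/-3 = 21
h[2] = (51 - 3(21)) / -3 = -12/-3 = 4
h[1] = (21 - 3(4)) / -3 = 9/-3 = -3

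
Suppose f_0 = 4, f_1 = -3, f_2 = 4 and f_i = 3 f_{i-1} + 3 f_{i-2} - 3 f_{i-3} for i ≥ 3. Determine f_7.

f_3 = 3·4 + 3·(-3) - 3·4 = -9
f_4 = 3·(-9) + 3·4 - 3·(-3) = -6
f_5 = 3·(-6) + 3·(-9) - 3·4 = -57
f_6 = 3·(-57) + 3·(-6) - 3·(-9) = -162
f_7 = 3·(-162) + 3·(-57) - 3·(-6) = -639

-639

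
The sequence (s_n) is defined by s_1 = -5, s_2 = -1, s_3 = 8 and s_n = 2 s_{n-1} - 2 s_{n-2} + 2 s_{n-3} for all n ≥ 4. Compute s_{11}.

s_4 = 2*8 - 2*(-1) + 2*(-5) = 8
s_5 = 2*8 - 2*8 + 2*(-1) = -2
s_6 = 2*(-2) - 2*8 + 2*8 = -4
s_7 = 2*(-4) - 2*(-2) + 2*8 = 12
s_8 = 2*12 - 2*(-4) + 2*(-2) = 28
s_9 = 2*28 - 2*12 + 2*(-4) = 24
s_{10} = 2*24 - 2*28 + 2*12 = 16
s_{11} = 2*16 - 2*24 + 2*28 = 40

40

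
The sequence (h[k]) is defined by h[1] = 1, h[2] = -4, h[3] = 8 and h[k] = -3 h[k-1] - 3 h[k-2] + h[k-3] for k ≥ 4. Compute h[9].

h[4] = -3(8) - 3(-4) + 1 = -11
h[5] = -3(-11) - 3(8) + (-4) = 5
h[6] = -3(5) - 3(-11) + 8 = 26
h[7] = -3(26) - 3(5) + (-11) = -104
h[8] = -3(-104) - 3(26) + 5 = 239
h[9] = -3(239) - 3(-104) + 26 = -379

-379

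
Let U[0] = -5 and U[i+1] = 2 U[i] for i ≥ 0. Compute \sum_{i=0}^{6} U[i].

-635

U[1] = 2*(-5) = -10
U[2] = 2*(-10) = -20
U[3] = 2*(-20) = -40
U[4] = 2*(-40) = -80
U[5] = 2*(-80) = -160
U[6] = 2*(-160) = -320
Sum = (-5) + (-10) + (-20) + (-40) + (-80) + (-160) + (-320) = -635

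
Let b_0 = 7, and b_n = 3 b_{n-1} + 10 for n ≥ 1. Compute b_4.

967

b_1 = 3(7) + 10 = 31
b_2 = 3(31) + 10 = 103
b_3 = 3(103) + 10 = 319
b_4 = 3(319) + 10 = 967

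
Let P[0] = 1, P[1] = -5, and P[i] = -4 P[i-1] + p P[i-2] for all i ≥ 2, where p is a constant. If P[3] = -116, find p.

4

P[2] = 20 + p
P[3] = -80 - 9p
So -80 - 9p = -116, giving p = 4.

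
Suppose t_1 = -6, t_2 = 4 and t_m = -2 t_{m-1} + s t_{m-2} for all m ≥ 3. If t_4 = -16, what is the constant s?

-2

t_3 = -8 - 6s
t_4 = 16 + 16s
So 16 + 16s = -16, giving s = -2.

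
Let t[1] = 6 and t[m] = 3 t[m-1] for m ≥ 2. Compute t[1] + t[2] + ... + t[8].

t[2] = 3*6 = 18
t[3] = 3*18 = 54
t[4] = 3*54 = 162
t[5] = 3*162 = 486
t[6] = 3*486 = 1458
t[7] = 3*1458 = 4374
t[8] = 3*4374 = 13122
Sum = 6 + 18 + 54 + 162 + 486 + 1458 + 4374 + 13122 = 19680

19680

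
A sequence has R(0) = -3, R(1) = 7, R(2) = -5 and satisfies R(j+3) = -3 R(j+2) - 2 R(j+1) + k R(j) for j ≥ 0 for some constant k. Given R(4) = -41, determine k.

-3

R(3) = 1 - 3k
R(4) = 7 + 16k
So 7 + 16k = -41, giving k = -3.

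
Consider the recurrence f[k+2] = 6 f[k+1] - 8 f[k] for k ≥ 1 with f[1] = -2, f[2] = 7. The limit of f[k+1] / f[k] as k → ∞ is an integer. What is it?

The characteristic equation is r^2 - 6r + 8 = 0, which factors as (r - 4)(r - 2) = 0.
So the roots are 4 and 2. Since |4| > |2| and the coefficient of 4^k is non-zero, the ratio tends to 4.

4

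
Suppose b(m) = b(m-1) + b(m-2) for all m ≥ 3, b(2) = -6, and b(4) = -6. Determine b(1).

Let b(1) = x.
b(3) = -6 + x
b(4) = -12 + x
So -12 + x = -6, giving x = 6.

6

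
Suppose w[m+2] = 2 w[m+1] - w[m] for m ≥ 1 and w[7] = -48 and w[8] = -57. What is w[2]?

Rearranging, w[m-2] = -(w[m] - 2 w[m-1]).
w[6] = -(-57 - 2(-48)) = -39
w[5] = -(-48 - 2(-39)) = -30
w[4] = -(-39 - 2(-30)) = -21
w[3] = -(-30 - 2(-21)) = -12
w[2] = -(-21 - 2(-12)) = -3

-3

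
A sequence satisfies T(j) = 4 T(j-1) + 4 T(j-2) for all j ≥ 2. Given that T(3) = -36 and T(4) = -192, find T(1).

Rearranging, T(j-2) = (T(j) - 4 T(j-1)) / 4.
T(2) = (-192 - 4·(-36)) / 4 = -48/4 = -12
T(1) = (-36 - 4·(-12)) / 4 = 12/4 = 3

3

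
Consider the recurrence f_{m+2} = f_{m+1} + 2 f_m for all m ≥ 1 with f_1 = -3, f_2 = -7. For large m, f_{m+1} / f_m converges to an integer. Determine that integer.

The characteristic equation is r^2 - r - 2 = 0, which factors as (r - 2)(r + 1) = 0.
So the roots are 2 and -1. Since |2| > |-1| and the coefficient of 2^m is non-zero, the ratio tends to 2.

2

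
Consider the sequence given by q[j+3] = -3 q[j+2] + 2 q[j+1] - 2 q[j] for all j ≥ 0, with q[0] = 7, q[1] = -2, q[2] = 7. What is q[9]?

q[3] = -3·7 + 2·(-2) - 2·7 = -39
q[4] = -3·(-39) + 2·7 - 2·(-2) = 135
q[5] = -3·135 + 2·(-39) - 2·7 = -497
q[6] = -3·(-497) + 2·135 - 2·(-39) = 1839
q[7] = -3·1839 + 2·(-497) - 2·135 = -6781
q[8] = -3·(-6781) + 2·1839 - 2·(-497) = 25015
q[9] = -3·25015 + 2·(-6781) - 2·1839 = -92285

-92285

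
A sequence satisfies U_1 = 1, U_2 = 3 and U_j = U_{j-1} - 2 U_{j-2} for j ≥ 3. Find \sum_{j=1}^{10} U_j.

-44

U_3 = 3 - 2(1) = 1
U_4 = 1 - 2(3) = -5
U_5 = (-5) - 2(1) = -7
U_6 = (-7) - 2(-5) = 3
U_7 = 3 - 2(-7) = 17
U_8 = 17 - 2(3) = 11
U_9 = 11 - 2(17) = -23
U_{10} = (-23) - 2(11) = -45
Sum = 1 + 3 + 1 + (-5) + (-7) + 3 + 17 + 11 + (-23) + (-45) = -44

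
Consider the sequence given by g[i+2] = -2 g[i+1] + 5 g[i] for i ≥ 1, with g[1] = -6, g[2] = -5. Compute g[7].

-1320

g[3] = -2·(-5) + 5·(-6) = -20
g[4] = -2·(-20) + 5·(-5) = 15
g[5] = -2·15 + 5·(-20) = -130
g[6] = -2·(-130) + 5·15 = 335
g[7] = -2·335 + 5·(-130) = -1320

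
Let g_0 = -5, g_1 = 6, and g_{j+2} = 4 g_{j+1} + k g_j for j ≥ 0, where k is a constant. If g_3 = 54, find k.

3

g_2 = 24 - 5k
g_3 = 96 - 14k
So 96 - 14k = 54, giving k = 3.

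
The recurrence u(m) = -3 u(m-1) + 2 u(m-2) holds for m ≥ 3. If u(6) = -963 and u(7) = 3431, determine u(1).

Rearranging, u(m-2) = (u(m) + 3 u(m-1)) / 2.
u(5) = (3431 + 3*(-963)) / 2 = 542/2 = 271
u(4) = (-963 + 3*271) / 2 = -150/2 = -75
u(3) = (271 + 3*(-75)) / 2 = 46/2 = 23
u(2) = (-75 + 3*23) / 2 = -6/2 = -3
u(1) = (23 + 3*(-3)) / 2 = 14/2 = 7

7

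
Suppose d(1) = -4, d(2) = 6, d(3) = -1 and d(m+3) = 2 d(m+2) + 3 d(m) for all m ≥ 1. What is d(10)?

d(4) = 2*(-1) + 3*(-4) = -14
d(5) = 2*(-14) + 3*6 = -10
d(6) = 2*(-10) + 3*(-1) = -23
d(7) = 2*(-23) + 3*(-14) = -88
d(8) = 2*(-88) + 3*(-10) = -206
d(9) = 2*(-206) + 3*(-23) = -481
d(10) = 2*(-481) + 3*(-88) = -1226

-1226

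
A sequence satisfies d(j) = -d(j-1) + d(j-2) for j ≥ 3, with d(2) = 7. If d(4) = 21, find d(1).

-7

Let d(1) = x.
d(3) = -7 + x
d(4) = 14 - x
So 14 - x = 21, giving x = -7.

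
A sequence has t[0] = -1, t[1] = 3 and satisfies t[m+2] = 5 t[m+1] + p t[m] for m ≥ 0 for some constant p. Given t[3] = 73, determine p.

t[2] = 15 - p
t[3] = 75 - 2p
So 75 - 2p = 73, giving p = 1.

1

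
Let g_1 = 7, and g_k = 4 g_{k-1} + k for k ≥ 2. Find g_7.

31855

g_2 = 4(7) + 2 = 30
g_3 = 4(30) + 3 = 123
g_4 = 4(123) + 4 = 496
g_5 = 4(496) + 5 = 1989
g_6 = 4(1989) + 6 = 7962
g_7 = 4(7962) + 7 = 31855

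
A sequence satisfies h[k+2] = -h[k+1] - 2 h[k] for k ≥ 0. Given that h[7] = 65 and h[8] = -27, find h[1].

Rearranging, h[k-2] = (h[k] + h[k-1]) / -2.
h[6] = (-27 + 65) / -2 = 38/-2 = -19
h[5] = (65 + (-19)) / -2 = 46/-2 = -23
h[4] = (-19 + (-23)) / -2 = -42/-2 = 21
h[3] = (-23 + 21) / -2 = -2/-2 = 1
h[2] = (21 + 1) / -2 = 22/-2 = -11
h[1] = (1 + (-11)) / -2 = -10/-2 = 5

5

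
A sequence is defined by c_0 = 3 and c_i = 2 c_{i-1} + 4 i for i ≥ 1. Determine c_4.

c_1 = 2*3 + 4 = 10
c_2 = 2*10 + 8 = 28
c_3 = 2*28 + 12 = 68
c_4 = 2*68 + 16 = 152

152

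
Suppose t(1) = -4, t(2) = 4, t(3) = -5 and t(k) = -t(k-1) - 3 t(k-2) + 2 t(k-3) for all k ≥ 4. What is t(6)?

t(4) = -(-5) - 3*4 + 2*(-4) = -15
t(5) = -(-15) - 3*(-5) + 2*4 = 38
t(6) = -38 - 3*(-15) + 2*(-5) = -3

-3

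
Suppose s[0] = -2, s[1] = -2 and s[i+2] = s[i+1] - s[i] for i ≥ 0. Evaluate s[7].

-2

s[2] = (-2) - (-2) = 0
s[3] = 0 - (-2) = 2
s[4] = 2 - 0 = 2
s[5] = 2 - 2 = 0
s[6] = 0 - 2 = -2
s[7] = (-2) - 0 = -2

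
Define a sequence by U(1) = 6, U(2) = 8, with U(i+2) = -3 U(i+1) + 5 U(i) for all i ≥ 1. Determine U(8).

3592

U(3) = -3(8) + 5(6) = 6
U(4) = -3(6) + 5(8) = 22
U(5) = -3(22) + 5(6) = -36
U(6) = -3(-36) + 5(22) = 218
U(7) = -3(218) + 5(-36) = -834
U(8) = -3(-834) + 5(218) = 3592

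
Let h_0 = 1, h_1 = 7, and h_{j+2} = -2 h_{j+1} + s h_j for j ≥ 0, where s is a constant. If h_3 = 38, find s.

h_2 = -14 + s
h_3 = 28 + 5s
So 28 + 5s = 38, giving s = 2.

2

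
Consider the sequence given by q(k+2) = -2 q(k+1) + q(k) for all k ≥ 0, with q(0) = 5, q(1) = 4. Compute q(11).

11074

q(2) = -2·4 + 5 = -3
q(3) = -2·(-3) + 4 = 10
q(4) = -2·10 + (-3) = -23
q(5) = -2·(-23) + 10 = 56
q(6) = -2·56 + (-23) = -135
q(7) = -2·(-135) + 56 = 326
q(8) = -2·326 + (-135) = -787
q(9) = -2·(-787) + 326 = 1900
q(10) = -2·1900 + (-787) = -4587
q(11) = -2·(-4587) + 1900 = 11074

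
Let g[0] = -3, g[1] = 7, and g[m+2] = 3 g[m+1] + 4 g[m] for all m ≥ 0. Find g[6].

g[2] = 3(7) + 4(-3) = 9
g[3] = 3(9) + 4(7) = 55
g[4] = 3(55) + 4(9) = 201
g[5] = 3(201) + 4(55) = 823
g[6] = 3(823) + 4(201) = 3273

3273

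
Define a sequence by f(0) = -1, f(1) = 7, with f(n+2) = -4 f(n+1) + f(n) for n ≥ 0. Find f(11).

f(2) = -4(7) + (-1) = -29
f(3) = -4(-29) + 7 = 123
f(4) = -4(123) + (-29) = -521
f(5) = -4(-521) + 123 = 2207
f(6) = -4(2207) + (-521) = -9349
f(7) = -4(-9349) + 2207 = 39603
f(8) = -4(39603) + (-9349) = -167761
f(9) = -4(-167761) + 39603 = 710647
f(10) = -4(710647) + (-167761) = -3010349
f(11) = -4(-3010349) + 710647 = 12752043

12752043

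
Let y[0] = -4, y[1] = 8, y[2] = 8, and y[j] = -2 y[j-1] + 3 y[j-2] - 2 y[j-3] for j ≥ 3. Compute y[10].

y[3] = -2(8) + 3(8) - 2(-4) = 16
y[4] = -2(16) + 3(8) - 2(8) = -24
y[5] = -2(-24) + 3(16) - 2(8) = 80
y[6] = -2(80) + 3(-24) - 2(16) = -264
y[7] = -2(-264) + 3(80) - 2(-24) = 816
y[8] = -2(816) + 3(-264) - 2(80) = -2584
y[9] = -2(-2584) + 3(816) - 2(-264) = 8144
y[10] = -2(8144) + 3(-2584) - 2(816) = -25672

-25672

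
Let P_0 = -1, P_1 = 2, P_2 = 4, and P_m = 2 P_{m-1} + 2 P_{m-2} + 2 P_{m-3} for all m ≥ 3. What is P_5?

92

P_3 = 2(4) + 2(2) + 2(-1) = 10
P_4 = 2(10) + 2(4) + 2(2) = 32
P_5 = 2(32) + 2(10) + 2(4) = 92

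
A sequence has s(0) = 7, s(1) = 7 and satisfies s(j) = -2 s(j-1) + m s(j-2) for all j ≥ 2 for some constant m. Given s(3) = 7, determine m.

s(2) = -14 + 7m
s(3) = 28 - 7m
So 28 - 7m = 7, giving m = 3.

3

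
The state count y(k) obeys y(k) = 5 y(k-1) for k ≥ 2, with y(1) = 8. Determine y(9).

y(2) = 5·8 = 40
y(3) = 5·40 = 200
y(4) = 5·200 = 1000
y(5) = 5·1000 = 5000
y(6) = 5·5000 = 25000
y(7) = 5·25000 = 125000
y(8) = 5·125000 = 625000
y(9) = 5·625000 = 3125000

3125000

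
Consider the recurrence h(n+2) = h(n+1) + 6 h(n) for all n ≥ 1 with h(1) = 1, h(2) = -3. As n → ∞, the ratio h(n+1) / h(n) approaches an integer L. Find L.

The characteristic equation is r^2 - r - 6 = 0, which factors as (r - 3)(r + 2) = 0.
So the roots are 3 and -2. Since |3| > |-2| and the coefficient of 3^n is non-zero, the ratio tends to 3.

3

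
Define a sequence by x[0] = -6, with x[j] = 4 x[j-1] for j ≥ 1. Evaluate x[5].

x[1] = 4*(-6) = -24
x[2] = 4*(-24) = -96
x[3] = 4*(-96) = -384
x[4] = 4*(-384) = -1536
x[5] = 4*(-1536) = -6144

-6144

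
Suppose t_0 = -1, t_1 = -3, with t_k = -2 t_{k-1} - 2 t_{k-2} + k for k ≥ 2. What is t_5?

15

t_2 = -2·(-3) - 2·(-1) + 2 = 10
t_3 = -2·10 - 2·(-3) + 3 = -11
t_4 = -2·(-11) - 2·10 + 4 = 6
t_5 = -2·6 - 2·(-11) + 5 = 15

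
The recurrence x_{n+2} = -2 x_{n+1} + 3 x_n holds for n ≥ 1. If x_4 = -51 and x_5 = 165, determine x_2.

Rearranging, x_{n-2} = (x_n + 2 x_{n-1}) / 3.
x_3 = (165 + 2(-51)) / 3 = 63/3 = 21
x_2 = (-51 + 2(21)) / 3 = -9/3 = -3

-3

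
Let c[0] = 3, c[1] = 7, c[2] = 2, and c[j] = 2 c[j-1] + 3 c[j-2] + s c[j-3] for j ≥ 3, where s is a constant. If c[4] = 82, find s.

2

c[3] = 25 + 3s
c[4] = 56 + 13s
So 56 + 13s = 82, giving s = 2.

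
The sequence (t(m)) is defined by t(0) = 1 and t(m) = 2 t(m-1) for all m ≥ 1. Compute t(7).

t(1) = 2*1 = 2
t(2) = 2*2 = 4
t(3) = 2*4 = 8
t(4) = 2*8 = 16
t(5) = 2*16 = 32
t(6) = 2*32 = 64
t(7) = 2*64 = 128

128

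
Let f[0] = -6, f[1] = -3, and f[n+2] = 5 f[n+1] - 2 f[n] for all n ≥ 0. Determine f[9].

f[2] = 5(-3) - 2(-6) = -3
f[3] = 5(-3) - 2(-3) = -9
f[4] = 5(-9) - 2(-3) = -39
f[5] = 5(-39) - 2(-9) = -177
f[6] = 5(-177) - 2(-39) = -807
f[7] = 5(-807) - 2(-177) = -3681
f[8] = 5(-3681) - 2(-807) = -16791
f[9] = 5(-16791) - 2(-3681) = -76593

-76593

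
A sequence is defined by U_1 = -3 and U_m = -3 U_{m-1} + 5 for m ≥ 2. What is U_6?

1034

U_2 = -3·(-3) + 5 = 14
U_3 = -3·14 + 5 = -37
U_4 = -3·(-37) + 5 = 116
U_5 = -3·116 + 5 = -343
U_6 = -3·(-343) + 5 = 1034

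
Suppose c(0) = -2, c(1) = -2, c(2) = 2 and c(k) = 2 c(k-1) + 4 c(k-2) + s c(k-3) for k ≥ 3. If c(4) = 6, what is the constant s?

-1

c(3) = -4 - 2s
c(4) = -6s
So -6s = 6, giving s = -1.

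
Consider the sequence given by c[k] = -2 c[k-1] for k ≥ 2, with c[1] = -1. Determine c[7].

c[2] = -2(-1) = 2
c[3] = -2(2) = -4
c[4] = -2(-4) = 8
c[5] = -2(8) = -16
c[6] = -2(-16) = 32
c[7] = -2(32) = -64

-64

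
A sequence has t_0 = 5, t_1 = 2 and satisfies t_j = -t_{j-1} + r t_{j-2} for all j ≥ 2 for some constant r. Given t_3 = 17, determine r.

-5

t_2 = -2 + 5r
t_3 = 2 - 3r
So 2 - 3r = 17, giving r = -5.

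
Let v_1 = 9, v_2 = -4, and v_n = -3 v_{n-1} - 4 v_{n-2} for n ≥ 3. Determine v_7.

v_3 = -3*(-4) - 4*9 = -24
v_4 = -3*(-24) - 4*(-4) = 88
v_5 = -3*88 - 4*(-24) = -168
v_6 = -3*(-168) - 4*88 = 152
v_7 = -3*152 - 4*(-168) = 216

216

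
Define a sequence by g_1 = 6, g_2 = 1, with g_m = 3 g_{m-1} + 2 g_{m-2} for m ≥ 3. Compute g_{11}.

348003

g_3 = 3·1 + 2·6 = 15
g_4 = 3·15 + 2·1 = 47
g_5 = 3·47 + 2·15 = 171
g_6 = 3·171 + 2·47 = 607
g_7 = 3·607 + 2·171 = 2163
g_8 = 3·2163 + 2·607 = 7703
g_9 = 3·7703 + 2·2163 = 27435
g_{10} = 3·27435 + 2·7703 = 97711
g_{11} = 3·97711 + 2·27435 = 348003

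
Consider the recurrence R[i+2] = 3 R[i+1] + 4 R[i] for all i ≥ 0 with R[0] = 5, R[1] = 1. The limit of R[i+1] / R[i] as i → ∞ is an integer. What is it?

4

The characteristic equation is r^2 - 3r - 4 = 0, which factors as (r - 4)(r + 1) = 0.
So the roots are 4 and -1. Since |4| > |-1| and the coefficient of 4^i is non-zero, the ratio tends to 4.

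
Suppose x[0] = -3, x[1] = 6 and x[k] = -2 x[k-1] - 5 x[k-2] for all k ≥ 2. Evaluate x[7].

x[2] = -2*6 - 5*(-3) = 3
x[3] = -2*3 - 5*6 = -36
x[4] = -2*(-36) - 5*3 = 57
x[5] = -2*57 - 5*(-36) = 66
x[6] = -2*66 - 5*57 = -417
x[7] = -2*(-417) - 5*66 = 504

504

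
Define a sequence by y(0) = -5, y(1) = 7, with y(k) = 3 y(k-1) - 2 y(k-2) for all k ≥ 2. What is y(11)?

24559

y(2) = 3*7 - 2*(-5) = 31
y(3) = 3*31 - 2*7 = 79
y(4) = 3*79 - 2*31 = 175
y(5) = 3*175 - 2*79 = 367
y(6) = 3*367 - 2*175 = 751
y(7) = 3*751 - 2*367 = 1519
y(8) = 3*1519 - 2*751 = 3055
y(9) = 3*3055 - 2*1519 = 6127
y(10) = 3*6127 - 2*3055 = 12271
y(11) = 3*12271 - 2*6127 = 24559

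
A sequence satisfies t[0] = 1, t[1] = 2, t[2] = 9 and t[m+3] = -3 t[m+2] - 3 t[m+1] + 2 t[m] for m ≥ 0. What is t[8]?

t[3] = -3·9 - 3·2 + 2·1 = -31
t[4] = -3·(-31) - 3·9 + 2·2 = 70
t[5] = -3·70 - 3·(-31) + 2·9 = -99
t[6] = -3·(-99) - 3·70 + 2·(-31) = 25
t[7] = -3·25 - 3·(-99) + 2·70 = 362
t[8] = -3·362 - 3·25 + 2·(-99) = -1359

-1359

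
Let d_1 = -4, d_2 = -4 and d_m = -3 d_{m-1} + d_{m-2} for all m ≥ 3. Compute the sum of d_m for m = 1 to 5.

64

d_3 = -3*(-4) + (-4) = 8
d_4 = -3*8 + (-4) = -28
d_5 = -3*(-28) + 8 = 92
Sum = (-4) + (-4) + 8 + (-28) + 92 = 64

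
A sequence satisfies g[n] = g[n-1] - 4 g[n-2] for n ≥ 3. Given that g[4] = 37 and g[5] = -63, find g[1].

-7

Rearranging, g[n-2] = (g[n] - g[n-1]) / -4.
g[3] = (-63 - 37) / -4 = -100/-4 = 25
g[2] = (37 - 25) / -4 = 12/-4 = -3
g[1] = (25 - (-3)) / -4 = 28/-4 = -7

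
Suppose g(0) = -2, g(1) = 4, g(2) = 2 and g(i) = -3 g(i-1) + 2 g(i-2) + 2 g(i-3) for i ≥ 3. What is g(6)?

g(3) = -3*2 + 2*4 + 2*(-2) = -2
g(4) = -3*(-2) + 2*2 + 2*4 = 18
g(5) = -3*18 + 2*(-2) + 2*2 = -54
g(6) = -3*(-54) + 2*18 + 2*(-2) = 194

194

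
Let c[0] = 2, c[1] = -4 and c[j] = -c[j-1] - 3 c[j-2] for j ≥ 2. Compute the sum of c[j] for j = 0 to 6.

26

c[2] = -(-4) - 3·2 = -2
c[3] = -(-2) - 3·(-4) = 14
c[4] = -14 - 3·(-2) = -8
c[5] = -(-8) - 3·14 = -34
c[6] = -(-34) - 3·(-8) = 58
Sum = 2 + (-4) + (-2) + 14 + (-8) + (-34) + 58 = 26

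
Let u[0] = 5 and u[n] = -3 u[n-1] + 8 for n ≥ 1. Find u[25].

-2541865828327

The fixed point is 8/(1 + 3) = 2, so u[n] - 2 = -3(u[n-1] - 2).
Hence u[n] = 3·(-3)^n + 2.
u[25] = 3·(-3)^{25} + 2 = 3·-847288609443 + 2 = -2541865828327.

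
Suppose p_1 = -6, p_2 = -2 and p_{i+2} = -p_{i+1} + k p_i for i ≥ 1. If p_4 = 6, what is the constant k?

p_3 = 2 - 6k
p_4 = -2 + 4k
So -2 + 4k = 6, giving k = 2.

2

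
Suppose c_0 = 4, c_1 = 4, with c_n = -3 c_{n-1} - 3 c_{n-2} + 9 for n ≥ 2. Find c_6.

c_2 = -3·4 - 3·4 + 9 = -15
c_3 = -3·(-15) - 3·4 + 9 = 42
c_4 = -3·42 - 3·(-15) + 9 = -72
c_5 = -3·(-72) - 3·42 + 9 = 99
c_6 = -3·99 - 3·(-72) + 9 = -72

-72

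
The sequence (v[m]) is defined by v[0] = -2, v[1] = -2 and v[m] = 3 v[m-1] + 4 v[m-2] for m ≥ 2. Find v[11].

v[2] = 3(-2) + 4(-2) = -14
v[3] = 3(-14) + 4(-2) = -50
v[4] = 3(-50) + 4(-14) = -206
v[5] = 3(-206) + 4(-50) = -818
v[6] = 3(-818) + 4(-206) = -3278
v[7] = 3(-3278) + 4(-818) = -13106
v[8] = 3(-13106) + 4(-3278) = -52430
v[9] = 3(-52430) + 4(-13106) = -209714
v[10] = 3(-209714) + 4(-52430) = -838862
v[11] = 3(-838862) + 4(-209714) = -3355442

-3355442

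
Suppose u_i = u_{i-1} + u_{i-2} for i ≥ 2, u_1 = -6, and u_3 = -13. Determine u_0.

-1

Let u_0 = z.
u_2 = -6 + z
u_3 = -12 + z
So -12 + z = -13, giving z = -1.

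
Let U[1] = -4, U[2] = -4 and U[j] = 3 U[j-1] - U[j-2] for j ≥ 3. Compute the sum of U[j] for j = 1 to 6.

U[3] = 3·(-4) - (-4) = -8
U[4] = 3·(-8) - (-4) = -20
U[5] = 3·(-20) - (-8) = -52
U[6] = 3·(-52) - (-20) = -136
Sum = (-4) + (-4) + (-8) + (-20) + (-52) + (-136) = -224

-224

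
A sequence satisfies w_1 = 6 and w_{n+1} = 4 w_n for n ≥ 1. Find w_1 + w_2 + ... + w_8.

w_2 = 4(6) = 24
w_3 = 4(24) = 96
w_4 = 4(96) = 384
w_5 = 4(384) = 1536
w_6 = 4(1536) = 6144
w_7 = 4(6144) = 24576
w_8 = 4(24576) = 98304
Sum = 6 + 24 + 96 + 384 + 1536 + 6144 + 24576 + 98304 = 131070

131070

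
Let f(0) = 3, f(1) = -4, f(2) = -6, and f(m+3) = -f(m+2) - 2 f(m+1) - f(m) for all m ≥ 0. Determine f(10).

53

f(3) = -(-6) - 2·(-4) - 3 = 11
f(4) = -11 - 2·(-6) - (-4) = 5
f(5) = -5 - 2·11 - (-6) = -21
f(6) = -(-21) - 2·5 - 11 = 0
f(7) = -0 - 2·(-21) - 5 = 37
f(8) = -37 - 2·0 - (-21) = -16
f(9) = -(-16) - 2·37 - 0 = -58
f(10) = -(-58) - 2·(-16) - 37 = 53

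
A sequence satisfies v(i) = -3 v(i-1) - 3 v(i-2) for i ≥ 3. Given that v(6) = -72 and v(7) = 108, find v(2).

Rearranging, v(i-2) = (v(i) + 3 v(i-1)) / -3.
v(5) = (108 + 3*(-72)) / -3 = -108/-3 = 36
v(4) = (-72 + 3*36) / -3 = 36/-3 = -12
v(3) = (36 + 3*(-12)) / -3 = 0/-3 = 0
v(2) = (-12 + 3*0) / -3 = -12/-3 = 4

4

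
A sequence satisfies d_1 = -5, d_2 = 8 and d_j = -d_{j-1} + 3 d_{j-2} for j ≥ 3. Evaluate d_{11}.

-16892

d_3 = -8 + 3*(-5) = -23
d_4 = -(-23) + 3*8 = 47
d_5 = -47 + 3*(-23) = -116
d_6 = -(-116) + 3*47 = 257
d_7 = -257 + 3*(-116) = -605
d_8 = -(-605) + 3*257 = 1376
d_9 = -1376 + 3*(-605) = -3191
d_{10} = -(-3191) + 3*1376 = 7319
d_{11} = -7319 + 3*(-3191) = -16892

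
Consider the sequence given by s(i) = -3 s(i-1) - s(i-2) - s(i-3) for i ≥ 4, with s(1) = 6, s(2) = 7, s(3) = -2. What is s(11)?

6394

s(4) = -3·(-2) - 7 - 6 = -7
s(5) = -3·(-7) - (-2) - 7 = 16
s(6) = -3·16 - (-7) - (-2) = -39
s(7) = -3·(-39) - 16 - (-7) = 108
s(8) = -3·108 - (-39) - 16 = -301
s(9) = -3·(-301) - 108 - (-39) = 834
s(10) = -3·834 - (-301) - 108 = -2309
s(11) = -3·(-2309) - 834 - (-301) = 6394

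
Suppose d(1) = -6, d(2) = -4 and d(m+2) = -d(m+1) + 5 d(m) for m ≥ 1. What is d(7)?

d(3) = -(-4) + 5*(-6) = -26
d(4) = -(-26) + 5*(-4) = 6
d(5) = -6 + 5*(-26) = -136
d(6) = -(-136) + 5*6 = 166
d(7) = -166 + 5*(-136) = -846

-846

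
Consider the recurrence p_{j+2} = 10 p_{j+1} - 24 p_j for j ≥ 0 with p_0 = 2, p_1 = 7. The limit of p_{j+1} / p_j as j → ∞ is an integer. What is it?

6

The characteristic equation is r^2 - 10r + 24 = 0, which factors as (r - 6)(r - 4) = 0.
So the roots are 6 and 4. Since |6| > |4| and the coefficient of 6^j is non-zero, the ratio tends to 6.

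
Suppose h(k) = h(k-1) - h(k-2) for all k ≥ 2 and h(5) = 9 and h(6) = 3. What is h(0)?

3

Rearranging, h(k-2) = -(h(k) - h(k-1)).
h(4) = -(3 - 9) = 6
h(3) = -(9 - 6) = -3
h(2) = -(6 - (-3)) = -9
h(1) = -(-3 - (-9)) = -6
h(0) = -(-9 - (-6)) = 3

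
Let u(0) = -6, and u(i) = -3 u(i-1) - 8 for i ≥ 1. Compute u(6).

-2918

u(1) = -3*(-6) - 8 = 10
u(2) = -3*10 - 8 = -38
u(3) = -3*(-38) - 8 = 106
u(4) = -3*106 - 8 = -326
u(5) = -3*(-326) - 8 = 970
u(6) = -3*970 - 8 = -2918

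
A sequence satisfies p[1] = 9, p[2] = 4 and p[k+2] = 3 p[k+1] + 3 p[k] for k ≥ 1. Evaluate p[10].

p[3] = 3·4 + 3·9 = 39
p[4] = 3·39 + 3·4 = 129
p[5] = 3·129 + 3·39 = 504
p[6] = 3·504 + 3·129 = 1899
p[7] = 3·1899 + 3·504 = 7209
p[8] = 3·7209 + 3·1899 = 27324
p[9] = 3·27324 + 3·7209 = 103599
p[10] = 3·103599 + 3·27324 = 392769

392769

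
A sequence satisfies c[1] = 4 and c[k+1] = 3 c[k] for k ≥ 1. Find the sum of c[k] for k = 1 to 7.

c[2] = 3*4 = 12
c[3] = 3*12 = 36
c[4] = 3*36 = 108
c[5] = 3*108 = 324
c[6] = 3*324 = 972
c[7] = 3*972 = 2916
Sum = 4 + 12 + 36 + 108 + 324 + 972 + 2916 = 4372

4372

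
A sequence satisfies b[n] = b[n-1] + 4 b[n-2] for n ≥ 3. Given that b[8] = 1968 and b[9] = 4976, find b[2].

Rearranging, b[n-2] = (b[n] - b[n-1]) / 4.
b[7] = (4976 - 1968) / 4 = 3008/4 = 752
b[6] = (1968 - 752) / 4 = 1216/4 = 304
b[5] = (752 - 304) / 4 = 448/4 = 112
b[4] = (304 - 112) / 4 = 192/4 = 48
b[3] = (112 - 48) / 4 = 64/4 = 16
b[2] = (48 - 16) / 4 = 32/4 = 8

8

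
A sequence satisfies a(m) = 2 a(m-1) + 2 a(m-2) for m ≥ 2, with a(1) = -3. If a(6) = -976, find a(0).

Let a(0) = z.
a(2) = -6 + 2z
a(3) = -18 + 4z
a(4) = -48 + 12z
a(5) = -132 + 32z
a(6) = -360 + 88z
So -360 + 88z = -976, giving z = -7.

-7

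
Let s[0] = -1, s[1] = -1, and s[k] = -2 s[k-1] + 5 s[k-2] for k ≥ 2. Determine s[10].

-21923

s[2] = -2·(-1) + 5·(-1) = -3
s[3] = -2·(-3) + 5·(-1) = 1
s[4] = -2·1 + 5·(-3) = -17
s[5] = -2·(-17) + 5·1 = 39
s[6] = -2·39 + 5·(-17) = -163
s[7] = -2·(-163) + 5·39 = 521
s[8] = -2·521 + 5·(-163) = -1857
s[9] = -2·(-1857) + 5·521 = 6319
s[10] = -2·6319 + 5·(-1857) = -21923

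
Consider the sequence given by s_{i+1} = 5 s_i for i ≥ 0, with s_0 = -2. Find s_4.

s_1 = 5·(-2) = -10
s_2 = 5·(-10) = -50
s_3 = 5·(-50) = -250
s_4 = 5·(-250) = -1250

-1250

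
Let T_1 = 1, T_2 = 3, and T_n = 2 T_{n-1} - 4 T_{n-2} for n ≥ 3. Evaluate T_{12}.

T_3 = 2(3) - 4(1) = 2
T_4 = 2(2) - 4(3) = -8
T_5 = 2(-8) - 4(2) = -24
T_6 = 2(-24) - 4(-8) = -16
T_7 = 2(-16) - 4(-24) = 64
T_8 = 2(64) - 4(-16) = 192
T_9 = 2(192) - 4(64) = 128
T_{10} = 2(128) - 4(192) = -512
T_{11} = 2(-512) - 4(128) = -1536
T_{12} = 2(-1536) - 4(-512) = -1024

-1024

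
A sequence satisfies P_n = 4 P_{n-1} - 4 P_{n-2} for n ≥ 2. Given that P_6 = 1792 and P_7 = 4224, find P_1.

Rearranging, P_{n-2} = (P_n - 4 P_{n-1}) / -4.
P_5 = (4224 - 4·1792) / -4 = -2944/-4 = 736
P_4 = (1792 - 4·736) / -4 = -1152/-4 = 288
P_3 = (736 - 4·288) / -4 = -416/-4 = 104
P_2 = (288 - 4·104) / -4 = -128/-4 = 32
P_1 = (104 - 4·32) / -4 = -24/-4 = 6

6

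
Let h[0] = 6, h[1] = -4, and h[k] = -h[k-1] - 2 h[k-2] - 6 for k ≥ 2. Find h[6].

h[2] = -(-4) - 2*6 - 6 = -14
h[3] = -(-14) - 2*(-4) - 6 = 16
h[4] = -16 - 2*(-14) - 6 = 6
h[5] = -6 - 2*16 - 6 = -44
h[6] = -(-44) - 2*6 - 6 = 26

26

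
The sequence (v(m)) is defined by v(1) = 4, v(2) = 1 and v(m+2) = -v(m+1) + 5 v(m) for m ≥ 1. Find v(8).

v(3) = -1 + 5(4) = 19
v(4) = -19 + 5(1) = -14
v(5) = -(-14) + 5(19) = 109
v(6) = -109 + 5(-14) = -179
v(7) = -(-179) + 5(109) = 724
v(8) = -724 + 5(-179) = -1619

-1619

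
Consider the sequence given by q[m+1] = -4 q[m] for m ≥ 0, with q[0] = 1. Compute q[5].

-1024

q[1] = -4(1) = -4
q[2] = -4(-4) = 16
q[3] = -4(16) = -64
q[4] = -4(-64) = 256
q[5] = -4(256) = -1024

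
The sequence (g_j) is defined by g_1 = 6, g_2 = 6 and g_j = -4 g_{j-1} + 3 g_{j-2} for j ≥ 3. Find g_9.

g_3 = -4(6) + 3(6) = -6
g_4 = -4(-6) + 3(6) = 42
g_5 = -4(42) + 3(-6) = -186
g_6 = -4(-186) + 3(42) = 870
g_7 = -4(870) + 3(-186) = -4038
g_8 = -4(-4038) + 3(870) = 18762
g_9 = -4(18762) + 3(-4038) = -87162

-87162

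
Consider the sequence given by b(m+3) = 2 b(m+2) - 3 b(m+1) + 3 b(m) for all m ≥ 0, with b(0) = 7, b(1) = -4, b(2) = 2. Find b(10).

-169

b(3) = 2(2) - 3(-4) + 3(7) = 37
b(4) = 2(37) - 3(2) + 3(-4) = 56
b(5) = 2(56) - 3(37) + 3(2) = 7
b(6) = 2(7) - 3(56) + 3(37) = -43
b(7) = 2(-43) - 3(7) + 3(56) = 61
b(8) = 2(61) - 3(-43) + 3(7) = 272
b(9) = 2(272) - 3(61) + 3(-43) = 232
b(10) = 2(232) - 3(272) + 3(61) = -169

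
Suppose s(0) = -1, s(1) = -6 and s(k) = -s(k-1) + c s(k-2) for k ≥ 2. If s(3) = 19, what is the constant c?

-5

s(2) = 6 - c
s(3) = -6 - 5c
So -6 - 5c = 19, giving c = -5.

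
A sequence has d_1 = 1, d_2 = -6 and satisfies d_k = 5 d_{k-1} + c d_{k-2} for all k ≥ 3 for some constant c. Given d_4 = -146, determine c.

-4

d_3 = -30 + c
d_4 = -150 - c
So -150 - c = -146, giving c = -4.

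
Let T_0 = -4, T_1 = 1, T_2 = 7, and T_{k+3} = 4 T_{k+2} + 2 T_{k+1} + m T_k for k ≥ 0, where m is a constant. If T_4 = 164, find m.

T_3 = 30 - 4m
T_4 = 134 - 15m
So 134 - 15m = 164, giving m = -2.

-2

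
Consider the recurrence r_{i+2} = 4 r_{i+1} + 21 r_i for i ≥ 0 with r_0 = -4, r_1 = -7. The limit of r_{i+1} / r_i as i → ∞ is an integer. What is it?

The characteristic equation is r^2 - 4r - 21 = 0, which factors as (r - 7)(r + 3) = 0.
So the roots are 7 and -3. Since |7| > |-3| and the coefficient of 7^i is non-zero, the ratio tends to 7.

7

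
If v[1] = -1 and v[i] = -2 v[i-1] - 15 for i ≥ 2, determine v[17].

262139

The fixed point is -15/(1 + 2) = -5, so v[i] + 5 = -2(v[i-1] + 5).
Hence v[i] = 4·(-2)^{i-1} - 5.
v[17] = 4·(-2)^{16} - 5 = 4·65536 - 5 = 262139.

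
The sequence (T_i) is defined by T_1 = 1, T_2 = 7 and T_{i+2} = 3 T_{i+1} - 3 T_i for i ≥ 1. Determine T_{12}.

-972

T_3 = 3(7) - 3(1) = 18
T_4 = 3(18) - 3(7) = 33
T_5 = 3(33) - 3(18) = 45
T_6 = 3(45) - 3(33) = 36
T_7 = 3(36) - 3(45) = -27
T_8 = 3(-27) - 3(36) = -189
T_9 = 3(-189) - 3(-27) = -486
T_{10} = 3(-486) - 3(-189) = -891
T_{11} = 3(-891) - 3(-486) = -1215
T_{12} = 3(-1215) - 3(-891) = -972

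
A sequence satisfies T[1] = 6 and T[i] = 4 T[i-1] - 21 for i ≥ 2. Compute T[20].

-274877906937

The fixed point is -21/(1 - 4) = 7, so T[i] - 7 = 4(T[i-1] - 7).
Hence T[i] = -1·4^{i-1} + 7.
T[20] = -1·4^{19} + 7 = -1·274877906944 + 7 = -274877906937.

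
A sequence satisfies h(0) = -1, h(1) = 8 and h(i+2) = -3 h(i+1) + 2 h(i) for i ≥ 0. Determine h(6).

-4238

h(2) = -3·8 + 2·(-1) = -26
h(3) = -3·(-26) + 2·8 = 94
h(4) = -3·94 + 2·(-26) = -334
h(5) = -3·(-334) + 2·94 = 1190
h(6) = -3·1190 + 2·(-334) = -4238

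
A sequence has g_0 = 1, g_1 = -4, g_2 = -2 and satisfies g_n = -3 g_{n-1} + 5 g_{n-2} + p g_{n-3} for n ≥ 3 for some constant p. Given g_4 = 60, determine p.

-4

g_3 = -14 + p
g_4 = 32 - 7p
So 32 - 7p = 60, giving p = -4.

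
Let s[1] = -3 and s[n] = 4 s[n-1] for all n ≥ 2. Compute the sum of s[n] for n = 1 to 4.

-255

s[2] = 4·(-3) = -12
s[3] = 4·(-12) = -48
s[4] = 4·(-48) = -192
Sum = (-3) + (-12) + (-48) + (-192) = -255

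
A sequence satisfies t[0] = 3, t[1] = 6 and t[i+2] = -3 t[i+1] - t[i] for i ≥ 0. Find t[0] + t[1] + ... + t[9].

13365

t[2] = -3*6 - 3 = -21
t[3] = -3*(-21) - 6 = 57
t[4] = -3*57 - (-21) = -150
t[5] = -3*(-150) - 57 = 393
t[6] = -3*393 - (-150) = -1029
t[7] = -3*(-1029) - 393 = 2694
t[8] = -3*2694 - (-1029) = -7053
t[9] = -3*(-7053) - 2694 = 18465
Sum = 3 + 6 + (-21) + 57 + (-150) + 393 + (-1029) + 2694 + (-7053) + 18465 = 13365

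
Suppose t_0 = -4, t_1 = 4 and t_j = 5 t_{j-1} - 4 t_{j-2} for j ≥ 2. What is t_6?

t_2 = 5·4 - 4·(-4) = 36
t_3 = 5·36 - 4·4 = 164
t_4 = 5·164 - 4·36 = 676
t_5 = 5·676 - 4·164 = 2724
t_6 = 5·2724 - 4·676 = 10916

10916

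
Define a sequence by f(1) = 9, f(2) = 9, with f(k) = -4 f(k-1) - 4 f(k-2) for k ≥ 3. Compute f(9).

-25344

f(3) = -4*9 - 4*9 = -72
f(4) = -4*(-72) - 4*9 = 252
f(5) = -4*252 - 4*(-72) = -720
f(6) = -4*(-720) - 4*252 = 1872
f(7) = -4*1872 - 4*(-720) = -4608
f(8) = -4*(-4608) - 4*1872 = 10944
f(9) = -4*10944 - 4*(-4608) = -25344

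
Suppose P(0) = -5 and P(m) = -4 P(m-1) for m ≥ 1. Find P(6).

-20480

P(1) = -4(-5) = 20
P(2) = -4(20) = -80
P(3) = -4(-80) = 320
P(4) = -4(320) = -1280
P(5) = -4(-1280) = 5120
P(6) = -4(5120) = -20480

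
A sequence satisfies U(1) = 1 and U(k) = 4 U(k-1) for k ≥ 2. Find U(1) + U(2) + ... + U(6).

1365

U(2) = 4·1 = 4
U(3) = 4·4 = 16
U(4) = 4·16 = 64
U(5) = 4·64 = 256
U(6) = 4·256 = 1024
Sum = 1 + 4 + 16 + 64 + 256 + 1024 = 1365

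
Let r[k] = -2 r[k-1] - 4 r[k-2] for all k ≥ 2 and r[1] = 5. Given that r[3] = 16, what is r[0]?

Let r[0] = x.
r[2] = -10 - 4x
r[3] = 8x
So 8x = 16, giving x = 2.

2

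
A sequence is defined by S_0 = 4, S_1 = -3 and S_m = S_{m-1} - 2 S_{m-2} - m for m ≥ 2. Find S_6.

S_2 = (-3) - 2(4) - 2 = -13
S_3 = (-13) - 2(-3) - 3 = -10
S_4 = (-10) - 2(-13) - 4 = 12
S_5 = 12 - 2(-10) - 5 = 27
S_6 = 27 - 2(12) - 6 = -3

-3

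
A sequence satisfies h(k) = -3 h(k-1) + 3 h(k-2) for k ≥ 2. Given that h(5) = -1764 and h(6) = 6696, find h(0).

8

Rearranging, h(k-2) = (h(k) + 3 h(k-1)) / 3.
h(4) = (6696 + 3·(-1764)) / 3 = 1404/3 = 468
h(3) = (-1764 + 3·468) / 3 = -360/3 = -120
h(2) = (468 + 3·(-120)) / 3 = 108/3 = 36
h(1) = (-120 + 3·36) / 3 = -12/3 = -4
h(0) = (36 + 3·(-4)) / 3 = 24/3 = 8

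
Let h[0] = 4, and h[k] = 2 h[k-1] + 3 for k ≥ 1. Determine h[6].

h[1] = 2*4 + 3 = 11
h[2] = 2*11 + 3 = 25
h[3] = 2*25 + 3 = 53
h[4] = 2*53 + 3 = 109
h[5] = 2*109 + 3 = 221
h[6] = 2*221 + 3 = 445

445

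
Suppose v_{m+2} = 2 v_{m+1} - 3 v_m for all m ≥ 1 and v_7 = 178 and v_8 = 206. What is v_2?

2

Rearranging, v_{m-2} = (v_m - 2 v_{m-1}) / -3.
v_6 = (206 - 2*178) / -3 = -150/-3 = 50
v_5 = (178 - 2*50) / -3 = 78/-3 = -26
v_4 = (50 - 2*(-26)) / -3 = 102/-3 = -34
v_3 = (-26 - 2*(-34)) / -3 = 42/-3 = -14
v_2 = (-34 - 2*(-14)) / -3 = -6/-3 = 2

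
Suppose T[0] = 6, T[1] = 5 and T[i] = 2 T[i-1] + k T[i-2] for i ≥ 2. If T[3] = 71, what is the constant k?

T[2] = 10 + 6k
T[3] = 20 + 17k
So 20 + 17k = 71, giving k = 3.

3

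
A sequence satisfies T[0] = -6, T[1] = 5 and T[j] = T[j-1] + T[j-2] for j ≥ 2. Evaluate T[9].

44

T[2] = 5 + (-6) = -1
T[3] = (-1) + 5 = 4
T[4] = 4 + (-1) = 3
T[5] = 3 + 4 = 7
T[6] = 7 + 3 = 10
T[7] = 10 + 7 = 17
T[8] = 17 + 10 = 27
T[9] = 27 + 17 = 44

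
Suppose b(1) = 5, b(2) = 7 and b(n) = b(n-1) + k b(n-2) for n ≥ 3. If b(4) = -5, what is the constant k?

b(3) = 7 + 5k
b(4) = 7 + 12k
So 7 + 12k = -5, giving k = -1.

-1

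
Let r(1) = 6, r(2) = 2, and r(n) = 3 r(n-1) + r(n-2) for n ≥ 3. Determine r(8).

4538

r(3) = 3*2 + 6 = 12
r(4) = 3*12 + 2 = 38
r(5) = 3*38 + 12 = 126
r(6) = 3*126 + 38 = 416
r(7) = 3*416 + 126 = 1374
r(8) = 3*1374 + 416 = 4538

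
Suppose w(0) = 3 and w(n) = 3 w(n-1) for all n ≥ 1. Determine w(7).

w(1) = 3*3 = 9
w(2) = 3*9 = 27
w(3) = 3*27 = 81
w(4) = 3*81 = 243
w(5) = 3*243 = 729
w(6) = 3*729 = 2187
w(7) = 3*2187 = 6561

6561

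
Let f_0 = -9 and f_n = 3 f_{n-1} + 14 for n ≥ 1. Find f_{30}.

-411782264189305

The fixed point is 14/(1 - 3) = -7, so f_n + 7 = 3(f_{n-1} + 7).
Hence f_n = -2·3^n - 7.
f_{30} = -2·3^{30} - 7 = -2·205891132094649 - 7 = -411782264189305.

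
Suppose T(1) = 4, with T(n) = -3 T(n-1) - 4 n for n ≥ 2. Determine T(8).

T(2) = -3·4 - 8 = -20
T(3) = -3·(-20) - 12 = 48
T(4) = -3·48 - 16 = -160
T(5) = -3·(-160) - 20 = 460
T(6) = -3·460 - 24 = -1404
T(7) = -3·(-1404) - 28 = 4184
T(8) = -3·4184 - 32 = -12584

-12584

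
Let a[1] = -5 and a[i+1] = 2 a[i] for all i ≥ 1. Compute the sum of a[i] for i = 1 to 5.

-155

a[2] = 2·(-5) = -10
a[3] = 2·(-10) = -20
a[4] = 2·(-20) = -40
a[5] = 2·(-40) = -80
Sum = (-5) + (-10) + (-20) + (-40) + (-80) = -155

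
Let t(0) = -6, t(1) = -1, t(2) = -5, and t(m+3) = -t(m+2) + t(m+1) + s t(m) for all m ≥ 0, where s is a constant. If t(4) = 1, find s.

t(3) = 4 - 6s
t(4) = -9 + 5s
So -9 + 5s = 1, giving s = 2.

2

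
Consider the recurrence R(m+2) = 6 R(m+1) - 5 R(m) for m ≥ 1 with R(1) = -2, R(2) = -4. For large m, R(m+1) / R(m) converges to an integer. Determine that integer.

The characteristic equation is r^2 - 6r + 5 = 0, which factors as (r - 5)(r - 1) = 0.
So the roots are 5 and 1. Since |5| > |1| and the coefficient of 5^m is non-zero, the ratio tends to 5.

5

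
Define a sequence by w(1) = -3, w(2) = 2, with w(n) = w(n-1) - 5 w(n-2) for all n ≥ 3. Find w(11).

-2038

w(3) = 2 - 5(-3) = 17
w(4) = 17 - 5(2) = 7
w(5) = 7 - 5(17) = -78
w(6) = (-78) - 5(7) = -113
w(7) = (-113) - 5(-78) = 277
w(8) = 277 - 5(-113) = 842
w(9) = 842 - 5(277) = -543
w(10) = (-543) - 5(842) = -4753
w(11) = (-4753) - 5(-543) = -2038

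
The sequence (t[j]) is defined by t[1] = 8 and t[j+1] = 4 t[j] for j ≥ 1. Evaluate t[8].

131072

t[2] = 4*8 = 32
t[3] = 4*32 = 128
t[4] = 4*128 = 512
t[5] = 4*512 = 2048
t[6] = 4*2048 = 8192
t[7] = 4*8192 = 32768
t[8] = 4*32768 = 131072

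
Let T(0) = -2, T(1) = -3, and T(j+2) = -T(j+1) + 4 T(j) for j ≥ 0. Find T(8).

T(2) = -(-3) + 4·(-2) = -5
T(3) = -(-5) + 4·(-3) = -7
T(4) = -(-7) + 4·(-5) = -13
T(5) = -(-13) + 4·(-7) = -15
T(6) = -(-15) + 4·(-13) = -37
T(7) = -(-37) + 4·(-15) = -23
T(8) = -(-23) + 4·(-37) = -125

-125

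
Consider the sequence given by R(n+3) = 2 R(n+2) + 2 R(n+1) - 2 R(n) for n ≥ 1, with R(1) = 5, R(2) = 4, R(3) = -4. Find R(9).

-1344

R(4) = 2*(-4) + 2*4 - 2*5 = -10
R(5) = 2*(-10) + 2*(-4) - 2*4 = -36
R(6) = 2*(-36) + 2*(-10) - 2*(-4) = -84
R(7) = 2*(-84) + 2*(-36) - 2*(-10) = -220
R(8) = 2*(-220) + 2*(-84) - 2*(-36) = -536
R(9) = 2*(-536) + 2*(-220) - 2*(-84) = -1344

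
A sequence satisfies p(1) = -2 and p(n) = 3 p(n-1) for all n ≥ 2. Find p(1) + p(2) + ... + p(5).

p(2) = 3·(-2) = -6
p(3) = 3·(-6) = -18
p(4) = 3·(-18) = -54
p(5) = 3·(-54) = -162
Sum = (-2) + (-6) + (-18) + (-54) + (-162) = -242

-242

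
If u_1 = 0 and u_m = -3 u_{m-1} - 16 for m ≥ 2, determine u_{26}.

-3389154437776

The fixed point is -16/(1 + 3) = -4, so u_m + 4 = -3(u_{m-1} + 4).
Hence u_m = 4·(-3)^{m-1} - 4.
u_{26} = 4·(-3)^{25} - 4 = 4·-847288609443 - 4 = -3389154437776.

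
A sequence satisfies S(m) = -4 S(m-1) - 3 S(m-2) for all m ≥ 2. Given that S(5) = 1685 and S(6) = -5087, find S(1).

5

Rearranging, S(m-2) = (S(m) + 4 S(m-1)) / -3.
S(4) = (-5087 + 4·1685) / -3 = 1653/-3 = -551
S(3) = (1685 + 4·(-551)) / -3 = -519/-3 = 173
S(2) = (-551 + 4·173) / -3 = 141/-3 = -47
S(1) = (173 + 4·(-47)) / -3 = -15/-3 = 5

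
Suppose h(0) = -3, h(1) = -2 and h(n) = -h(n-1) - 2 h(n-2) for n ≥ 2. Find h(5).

h(2) = -(-2) - 2·(-3) = 8
h(3) = -8 - 2·(-2) = -4
h(4) = -(-4) - 2·8 = -12
h(5) = -(-12) - 2·(-4) = 20

20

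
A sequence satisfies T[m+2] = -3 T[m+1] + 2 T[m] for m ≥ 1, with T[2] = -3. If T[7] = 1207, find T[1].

Let T[1] = y.
T[3] = 9 + 2y
T[4] = -33 - 6y
T[5] = 117 + 22y
T[6] = -417 - 78y
T[7] = 1485 + 278y
So 1485 + 278y = 1207, giving y = -1.

-1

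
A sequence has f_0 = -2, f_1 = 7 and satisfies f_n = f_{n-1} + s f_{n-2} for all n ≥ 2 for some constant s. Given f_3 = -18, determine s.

-5

f_2 = 7 - 2s
f_3 = 7 + 5s
So 7 + 5s = -18, giving s = -5.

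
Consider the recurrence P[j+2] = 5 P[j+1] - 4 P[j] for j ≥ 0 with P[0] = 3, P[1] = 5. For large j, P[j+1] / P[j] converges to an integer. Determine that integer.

The characteristic equation is r^2 - 5r + 4 = 0, which factors as (r - 4)(r - 1) = 0.
So the roots are 4 and 1. Since |4| > |1| and the coefficient of 4^j is non-zero, the ratio tends to 4.

4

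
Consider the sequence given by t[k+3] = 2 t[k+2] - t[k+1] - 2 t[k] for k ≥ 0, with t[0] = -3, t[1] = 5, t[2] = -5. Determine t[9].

301

t[3] = 2·(-5) - 5 - 2·(-3) = -9
t[4] = 2·(-9) - (-5) - 2·5 = -23
t[5] = 2·(-23) - (-9) - 2·(-5) = -27
t[6] = 2·(-27) - (-23) - 2·(-9) = -13
t[7] = 2·(-13) - (-27) - 2·(-23) = 47
t[8] = 2·47 - (-13) - 2·(-27) = 161
t[9] = 2·161 - 47 - 2·(-13) = 301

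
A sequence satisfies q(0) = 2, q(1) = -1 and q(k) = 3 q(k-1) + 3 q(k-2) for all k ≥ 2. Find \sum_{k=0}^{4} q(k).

37

q(2) = 3·(-1) + 3·2 = 3
q(3) = 3·3 + 3·(-1) = 6
q(4) = 3·6 + 3·3 = 27
Sum = 2 + (-1) + 3 + 6 + 27 = 37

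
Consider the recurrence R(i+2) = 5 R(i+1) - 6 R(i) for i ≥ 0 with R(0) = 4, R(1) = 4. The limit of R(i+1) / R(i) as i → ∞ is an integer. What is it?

The characteristic equation is r^2 - 5r + 6 = 0, which factors as (r - 3)(r - 2) = 0.
So the roots are 3 and 2. Since |3| > |2| and the coefficient of 3^i is non-zero, the ratio tends to 3.

3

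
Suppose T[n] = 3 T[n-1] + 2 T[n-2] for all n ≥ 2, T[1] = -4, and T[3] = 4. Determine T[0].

Let T[0] = y.
T[2] = -12 + 2y
T[3] = -44 + 6y
So -44 + 6y = 4, giving y = 8.

8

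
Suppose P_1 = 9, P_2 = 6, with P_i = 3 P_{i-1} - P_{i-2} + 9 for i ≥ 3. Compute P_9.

P_3 = 3·6 - 9 + 9 = 18
P_4 = 3·18 - 6 + 9 = 57
P_5 = 3·57 - 18 + 9 = 162
P_6 = 3·162 - 57 + 9 = 438
P_7 = 3·438 - 162 + 9 = 1161
P_8 = 3·1161 - 438 + 9 = 3054
P_9 = 3·3054 - 1161 + 9 = 8010

8010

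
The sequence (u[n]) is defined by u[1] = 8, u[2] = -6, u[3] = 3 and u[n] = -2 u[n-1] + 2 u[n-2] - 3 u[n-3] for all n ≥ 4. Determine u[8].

u[4] = -2*3 + 2*(-6) - 3*8 = -42
u[5] = -2*(-42) + 2*3 - 3*(-6) = 108
u[6] = -2*108 + 2*(-42) - 3*3 = -309
u[7] = -2*(-309) + 2*108 - 3*(-42) = 960
u[8] = -2*960 + 2*(-309) - 3*108 = -2862

-2862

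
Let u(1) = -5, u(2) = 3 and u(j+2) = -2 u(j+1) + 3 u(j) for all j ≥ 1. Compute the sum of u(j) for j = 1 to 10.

u(3) = -2*3 + 3*(-5) = -21
u(4) = -2*(-21) + 3*3 = 51
u(5) = -2*51 + 3*(-21) = -165
u(6) = -2*(-165) + 3*51 = 483
u(7) = -2*483 + 3*(-165) = -1461
u(8) = -2*(-1461) + 3*483 = 4371
u(9) = -2*4371 + 3*(-1461) = -13125
u(10) = -2*(-13125) + 3*4371 = 39363
Sum = (-5) + 3 + (-21) + 51 + (-165) + 483 + (-1461) + 4371 + (-13125) + 39363 = 29494

29494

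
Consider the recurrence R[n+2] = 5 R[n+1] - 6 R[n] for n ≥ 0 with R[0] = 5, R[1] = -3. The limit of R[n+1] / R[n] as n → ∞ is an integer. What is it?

The characteristic equation is r^2 - 5r + 6 = 0, which factors as (r - 3)(r - 2) = 0.
So the roots are 3 and 2. Since |3| > |2| and the coefficient of 3^n is non-zero, the ratio tends to 3.

3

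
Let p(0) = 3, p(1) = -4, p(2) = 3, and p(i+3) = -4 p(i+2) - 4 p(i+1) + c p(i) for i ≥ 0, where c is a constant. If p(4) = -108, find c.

p(3) = 4 + 3c
p(4) = -28 - 16c
So -28 - 16c = -108, giving c = 5.

5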